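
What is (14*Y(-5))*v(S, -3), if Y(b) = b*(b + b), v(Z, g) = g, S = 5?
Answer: -2100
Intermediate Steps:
Y(b) = 2*b**2 (Y(b) = b*(2*b) = 2*b**2)
(14*Y(-5))*v(S, -3) = (14*(2*(-5)**2))*(-3) = (14*(2*25))*(-3) = (14*50)*(-3) = 700*(-3) = -2100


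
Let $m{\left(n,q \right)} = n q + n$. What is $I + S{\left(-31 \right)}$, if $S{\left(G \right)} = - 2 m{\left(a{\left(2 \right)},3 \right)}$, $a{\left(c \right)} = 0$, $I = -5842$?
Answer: $-5842$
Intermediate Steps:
$m{\left(n,q \right)} = n + n q$
$S{\left(G \right)} = 0$ ($S{\left(G \right)} = - 2 \cdot 0 \left(1 + 3\right) = - 2 \cdot 0 \cdot 4 = \left(-2\right) 0 = 0$)
$I + S{\left(-31 \right)} = -5842 + 0 = -5842$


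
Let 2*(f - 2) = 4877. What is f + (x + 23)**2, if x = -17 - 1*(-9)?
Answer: 5331/2 ≈ 2665.5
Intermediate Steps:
x = -8 (x = -17 + 9 = -8)
f = 4881/2 (f = 2 + (1/2)*4877 = 2 + 4877/2 = 4881/2 ≈ 2440.5)
f + (x + 23)**2 = 4881/2 + (-8 + 23)**2 = 4881/2 + 15**2 = 4881/2 + 225 = 5331/2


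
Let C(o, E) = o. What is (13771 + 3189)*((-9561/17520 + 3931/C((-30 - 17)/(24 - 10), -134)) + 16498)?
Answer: 891846410492/3431 ≈ 2.5994e+8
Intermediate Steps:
(13771 + 3189)*((-9561/17520 + 3931/C((-30 - 17)/(24 - 10), -134)) + 16498) = (13771 + 3189)*((-9561/17520 + 3931/(((-30 - 17)/(24 - 10)))) + 16498) = 16960*((-9561*1/17520 + 3931/((-47/14))) + 16498) = 16960*((-3187/5840 + 3931/((-47*1/14))) + 16498) = 16960*((-3187/5840 + 3931/(-47/14)) + 16498) = 16960*((-3187/5840 + 3931*(-14/47)) + 16498) = 16960*((-3187/5840 - 55034/47) + 16498) = 16960*(-321548349/274480 + 16498) = 16960*(4206822691/274480) = 891846410492/3431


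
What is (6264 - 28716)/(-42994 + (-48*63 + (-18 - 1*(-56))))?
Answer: 5613/11495 ≈ 0.48830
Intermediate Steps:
(6264 - 28716)/(-42994 + (-48*63 + (-18 - 1*(-56)))) = -22452/(-42994 + (-3024 + (-18 + 56))) = -22452/(-42994 + (-3024 + 38)) = -22452/(-42994 - 2986) = -22452/(-45980) = -22452*(-1/45980) = 5613/11495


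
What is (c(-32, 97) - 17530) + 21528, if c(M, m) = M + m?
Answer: 4063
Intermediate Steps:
(c(-32, 97) - 17530) + 21528 = ((-32 + 97) - 17530) + 21528 = (65 - 17530) + 21528 = -17465 + 21528 = 4063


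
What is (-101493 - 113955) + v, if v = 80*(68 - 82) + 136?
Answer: -216432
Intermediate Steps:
v = -984 (v = 80*(-14) + 136 = -1120 + 136 = -984)
(-101493 - 113955) + v = (-101493 - 113955) - 984 = -215448 - 984 = -216432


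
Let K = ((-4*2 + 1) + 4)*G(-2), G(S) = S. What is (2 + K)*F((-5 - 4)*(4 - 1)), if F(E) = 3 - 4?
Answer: -8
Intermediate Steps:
K = 6 (K = ((-4*2 + 1) + 4)*(-2) = ((-8 + 1) + 4)*(-2) = (-7 + 4)*(-2) = -3*(-2) = 6)
F(E) = -1
(2 + K)*F((-5 - 4)*(4 - 1)) = (2 + 6)*(-1) = 8*(-1) = -8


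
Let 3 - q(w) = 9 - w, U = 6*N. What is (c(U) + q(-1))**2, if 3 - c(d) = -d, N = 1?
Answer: 4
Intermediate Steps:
U = 6 (U = 6*1 = 6)
c(d) = 3 + d (c(d) = 3 - (-1)*d = 3 + d)
q(w) = -6 + w (q(w) = 3 - (9 - w) = 3 + (-9 + w) = -6 + w)
(c(U) + q(-1))**2 = ((3 + 6) + (-6 - 1))**2 = (9 - 7)**2 = 2**2 = 4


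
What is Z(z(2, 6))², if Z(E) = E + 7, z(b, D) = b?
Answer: 81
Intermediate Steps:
Z(E) = 7 + E
Z(z(2, 6))² = (7 + 2)² = 9² = 81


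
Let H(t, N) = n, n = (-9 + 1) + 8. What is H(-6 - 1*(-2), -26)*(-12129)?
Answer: 0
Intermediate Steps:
n = 0 (n = -8 + 8 = 0)
H(t, N) = 0
H(-6 - 1*(-2), -26)*(-12129) = 0*(-12129) = 0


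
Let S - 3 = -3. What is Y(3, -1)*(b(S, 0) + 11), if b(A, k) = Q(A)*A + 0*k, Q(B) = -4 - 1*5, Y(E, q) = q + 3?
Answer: 22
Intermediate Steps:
Y(E, q) = 3 + q
Q(B) = -9 (Q(B) = -4 - 5 = -9)
S = 0 (S = 3 - 3 = 0)
b(A, k) = -9*A (b(A, k) = -9*A + 0*k = -9*A + 0 = -9*A)
Y(3, -1)*(b(S, 0) + 11) = (3 - 1)*(-9*0 + 11) = 2*(0 + 11) = 2*11 = 22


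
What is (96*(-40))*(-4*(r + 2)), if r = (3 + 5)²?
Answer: 1013760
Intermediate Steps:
r = 64 (r = 8² = 64)
(96*(-40))*(-4*(r + 2)) = (96*(-40))*(-4*(64 + 2)) = -(-15360)*66 = -3840*(-264) = 1013760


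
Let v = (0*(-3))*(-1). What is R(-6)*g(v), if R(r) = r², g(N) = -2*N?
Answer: 0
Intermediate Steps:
v = 0 (v = 0*(-1) = 0)
R(-6)*g(v) = (-6)²*(-2*0) = 36*0 = 0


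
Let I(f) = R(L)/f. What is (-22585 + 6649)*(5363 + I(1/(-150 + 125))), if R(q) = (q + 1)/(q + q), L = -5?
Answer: -85305408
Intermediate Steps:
R(q) = (1 + q)/(2*q) (R(q) = (1 + q)/((2*q)) = (1 + q)*(1/(2*q)) = (1 + q)/(2*q))
I(f) = 2/(5*f) (I(f) = ((1/2)*(1 - 5)/(-5))/f = ((1/2)*(-1/5)*(-4))/f = 2/(5*f))
(-22585 + 6649)*(5363 + I(1/(-150 + 125))) = (-22585 + 6649)*(5363 + 2/(5*(1/(-150 + 125)))) = -15936*(5363 + 2/(5*(1/(-25)))) = -15936*(5363 + 2/(5*(-1/25))) = -15936*(5363 + (2/5)*(-25)) = -15936*(5363 - 10) = -15936*5353 = -85305408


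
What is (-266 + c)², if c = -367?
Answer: 400689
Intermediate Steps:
(-266 + c)² = (-266 - 367)² = (-633)² = 400689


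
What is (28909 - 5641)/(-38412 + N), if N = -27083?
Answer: -23268/65495 ≈ -0.35526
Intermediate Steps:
(28909 - 5641)/(-38412 + N) = (28909 - 5641)/(-38412 - 27083) = 23268/(-65495) = 23268*(-1/65495) = -23268/65495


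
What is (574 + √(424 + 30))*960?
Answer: 551040 + 960*√454 ≈ 5.7150e+5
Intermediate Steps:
(574 + √(424 + 30))*960 = (574 + √454)*960 = 551040 + 960*√454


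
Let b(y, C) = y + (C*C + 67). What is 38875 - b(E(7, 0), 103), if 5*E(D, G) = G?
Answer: 28199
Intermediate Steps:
E(D, G) = G/5
b(y, C) = 67 + y + C² (b(y, C) = y + (C² + 67) = y + (67 + C²) = 67 + y + C²)
38875 - b(E(7, 0), 103) = 38875 - (67 + (⅕)*0 + 103²) = 38875 - (67 + 0 + 10609) = 38875 - 1*10676 = 38875 - 10676 = 28199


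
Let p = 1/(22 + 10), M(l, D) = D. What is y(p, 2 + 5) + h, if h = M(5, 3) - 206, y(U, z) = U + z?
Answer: -6271/32 ≈ -195.97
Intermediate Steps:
p = 1/32 ≈ 0.031250
h = -203 (h = 3 - 206 = -203)
y(p, 2 + 5) + h = (1/32 + (2 + 5)) - 203 = (1/32 + 7) - 203 = 225/32 - 203 = -6271/32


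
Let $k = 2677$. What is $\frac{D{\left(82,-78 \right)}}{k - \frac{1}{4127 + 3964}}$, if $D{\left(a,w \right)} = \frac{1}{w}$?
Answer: $- \frac{2697}{563149756} \approx -4.7891 \cdot 10^{-6}$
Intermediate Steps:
$\frac{D{\left(82,-78 \right)}}{k - \frac{1}{4127 + 3964}} = \frac{1}{\left(-78\right) \left(2677 - \frac{1}{4127 + 3964}\right)} = - \frac{1}{78 \left(2677 - \frac{1}{8091}\right)} = - \frac{1}{78 \cdot \frac{21659606}{8091}} = \left(- \frac{1}{78}\right) \frac{8091}{21659606} = - \frac{2697}{563149756}$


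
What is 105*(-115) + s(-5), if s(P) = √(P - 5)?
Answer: -12075 + I*√10 ≈ -12075.0 + 3.1623*I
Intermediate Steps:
s(P) = √(-5 + P)
105*(-115) + s(-5) = 105*(-115) + √(-5 - 5) = -12075 + √(-10) = -12075 + I*√10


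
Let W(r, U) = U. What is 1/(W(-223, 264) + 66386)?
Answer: 1/66650 ≈ 1.5004e-5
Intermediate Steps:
1/(W(-223, 264) + 66386) = 1/(264 + 66386) = 1/66650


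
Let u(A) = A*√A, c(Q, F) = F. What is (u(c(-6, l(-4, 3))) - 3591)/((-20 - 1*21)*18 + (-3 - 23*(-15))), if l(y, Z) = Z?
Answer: 399/44 - √3/132 ≈ 9.0551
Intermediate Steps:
u(A) = A^(3/2)
(u(c(-6, l(-4, 3))) - 3591)/((-20 - 1*21)*18 + (-3 - 23*(-15))) = (3^(3/2) - 3591)/((-20 - 1*21)*18 + (-3 - 23*(-15))) = (3*√3 - 3591)/((-20 - 21)*18 + (-3 + 345)) = (-3591 + 3*√3)/(-41*18 + 342) = (-3591 + 3*√3)/(-738 + 342) = (-3591 + 3*√3)/(-396) = (-3591 + 3*√3)*(-1/396) = 399/44 - √3/132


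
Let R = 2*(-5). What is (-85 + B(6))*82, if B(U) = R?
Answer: -7790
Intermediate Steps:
R = -10
B(U) = -10
(-85 + B(6))*82 = (-85 - 10)*82 = -95*82 = -7790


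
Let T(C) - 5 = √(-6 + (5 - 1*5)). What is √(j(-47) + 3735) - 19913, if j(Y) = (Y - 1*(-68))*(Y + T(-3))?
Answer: -19913 + √(2853 + 21*I*√6) ≈ -19860.0 + 0.4815*I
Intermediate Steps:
T(C) = 5 + I*√6 (T(C) = 5 + √(-6 + (5 - 1*5)) = 5 + √(-6 + (5 - 5)) = 5 + √(-6 + 0) = 5 + √(-6) = 5 + I*√6)
j(Y) = (68 + Y)*(5 + Y + I*√6) (j(Y) = (Y - 1*(-68))*(Y + (5 + I*√6)) = (Y + 68)*(5 + Y + I*√6) = (68 + Y)*(5 + Y + I*√6))
√(j(-47) + 3735) - 19913 = √((340 + (-47)² + 73*(-47) + 68*I*√6 + I*(-47)*√6) + 3735) - 19913 = √((340 + 2209 - 3431 + 68*I*√6 - 47*I*√6) + 3735) - 19913 = √((-882 + 21*I*√6) + 3735) - 19913 = √(2853 + 21*I*√6) - 19913 = -19913 + √(2853 + 21*I*√6)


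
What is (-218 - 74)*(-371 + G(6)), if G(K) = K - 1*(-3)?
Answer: 105704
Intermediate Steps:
G(K) = 3 + K (G(K) = K + 3 = 3 + K)
(-218 - 74)*(-371 + G(6)) = (-218 - 74)*(-371 + (3 + 6)) = -292*(-371 + 9) = -292*(-362) = 105704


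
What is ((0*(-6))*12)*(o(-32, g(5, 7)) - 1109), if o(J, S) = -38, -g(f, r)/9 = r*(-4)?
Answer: 0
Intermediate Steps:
g(f, r) = 36*r (g(f, r) = -9*r*(-4) = -(-36)*r = 36*r)
((0*(-6))*12)*(o(-32, g(5, 7)) - 1109) = ((0*(-6))*12)*(-38 - 1109) = (0*12)*(-1147) = 0*(-1147) = 0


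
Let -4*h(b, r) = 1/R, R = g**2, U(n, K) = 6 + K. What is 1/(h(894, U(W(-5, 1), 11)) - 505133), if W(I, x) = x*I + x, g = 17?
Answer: -1156/583933749 ≈ -1.9797e-6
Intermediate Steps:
W(I, x) = x + I*x (W(I, x) = I*x + x = x + I*x)
R = 289 (R = 17**2 = 289)
h(b, r) = -1/1156 (h(b, r) = -1/4/289 = -1/4*1/289 = -1/1156)
1/(h(894, U(W(-5, 1), 11)) - 505133) = 1/(-1/1156 - 505133) = 1/(-583933749/1156) = -1156/583933749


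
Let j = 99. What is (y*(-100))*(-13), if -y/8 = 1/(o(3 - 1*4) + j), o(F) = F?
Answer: -5200/49 ≈ -106.12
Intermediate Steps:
y = -4/49 (y = -8/((3 - 1*4) + 99) = -8/((3 - 4) + 99) = -8/(-1 + 99) = -8/98 = -8*1/98 = -4/49 ≈ -0.081633)
(y*(-100))*(-13) = -4/49*(-100)*(-13) = (400/49)*(-13) = -5200/49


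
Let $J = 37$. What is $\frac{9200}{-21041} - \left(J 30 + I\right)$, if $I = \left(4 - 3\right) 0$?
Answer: $- \frac{23364710}{21041} \approx -1110.4$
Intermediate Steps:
$I = 0$ ($I = 1 \cdot 0 = 0$)
$\frac{9200}{-21041} - \left(J 30 + I\right) = \frac{9200}{-21041} - \left(37 \cdot 30 + 0\right) = 9200 \left(- \frac{1}{21041}\right) - \left(1110 + 0\right) = - \frac{9200}{21041} - 1110 = - \frac{23364710}{21041}$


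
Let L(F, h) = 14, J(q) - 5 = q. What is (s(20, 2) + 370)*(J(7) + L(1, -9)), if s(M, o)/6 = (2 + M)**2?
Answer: 85124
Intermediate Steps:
J(q) = 5 + q
s(M, o) = 6*(2 + M)**2
(s(20, 2) + 370)*(J(7) + L(1, -9)) = (6*(2 + 20)**2 + 370)*((5 + 7) + 14) = (6*22**2 + 370)*(12 + 14) = (6*484 + 370)*26 = (2904 + 370)*26 = 3274*26 = 85124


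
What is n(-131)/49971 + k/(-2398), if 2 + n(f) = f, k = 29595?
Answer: -1479210679/119830458 ≈ -12.344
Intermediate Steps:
n(f) = -2 + f
n(-131)/49971 + k/(-2398) = (-2 - 131)/49971 + 29595/(-2398) = -133*1/49971 + 29595*(-1/2398) = -133/49971 - 29595/2398 = -1479210679/119830458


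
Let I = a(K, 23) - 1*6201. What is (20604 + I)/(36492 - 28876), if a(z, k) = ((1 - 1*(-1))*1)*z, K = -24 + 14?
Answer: 14383/7616 ≈ 1.8885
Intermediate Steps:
K = -10
a(z, k) = 2*z (a(z, k) = ((1 + 1)*1)*z = (2*1)*z = 2*z)
I = -6221 (I = 2*(-10) - 1*6201 = -20 - 6201 = -6221)
(20604 + I)/(36492 - 28876) = (20604 - 6221)/(36492 - 28876) = 14383/7616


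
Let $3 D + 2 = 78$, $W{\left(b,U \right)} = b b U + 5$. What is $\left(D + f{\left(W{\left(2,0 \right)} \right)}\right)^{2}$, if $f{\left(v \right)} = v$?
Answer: $\frac{8281}{9} \approx 920.11$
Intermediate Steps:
$W{\left(b,U \right)} = 5 + U b^{2}$ ($W{\left(b,U \right)} = b^{2} U + 5 = U b^{2} + 5 = 5 + U b^{2}$)
$D = \frac{76}{3}$ ($D = - \frac{2}{3} + \frac{1}{3} \cdot 78 = - \frac{2}{3} + 26 = \frac{76}{3} \approx 25.333$)
$\left(D + f{\left(W{\left(2,0 \right)} \right)}\right)^{2} = \left(\frac{76}{3} + \left(5 + 0 \cdot 2^{2}\right)\right)^{2} = \left(\frac{76}{3} + \left(5 + 0 \cdot 4\right)\right)^{2} = \left(\frac{76}{3} + \left(5 + 0\right)\right)^{2} = \left(\frac{76}{3} + 5\right)^{2} = \left(\frac{91}{3}\right)^{2} = \frac{8281}{9}$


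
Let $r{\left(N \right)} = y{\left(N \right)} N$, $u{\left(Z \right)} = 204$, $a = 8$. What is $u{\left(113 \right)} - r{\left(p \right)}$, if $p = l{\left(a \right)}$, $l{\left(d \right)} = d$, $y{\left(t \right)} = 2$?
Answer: $188$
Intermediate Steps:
$p = 8$
$r{\left(N \right)} = 2 N$
$u{\left(113 \right)} - r{\left(p \right)} = 204 - 2 \cdot 8 = 204 - 16 = 188$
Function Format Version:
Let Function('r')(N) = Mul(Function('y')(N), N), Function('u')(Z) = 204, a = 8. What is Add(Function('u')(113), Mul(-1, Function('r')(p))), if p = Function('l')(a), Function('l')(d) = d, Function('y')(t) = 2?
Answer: 188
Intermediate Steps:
p = 8
Function('r')(N) = Mul(2, N)
Add(Function('u')(113), Mul(-1, Function('r')(p))) = Add(204, Mul(-1, Mul(2, 8))) = Add(204, Mul(-1, 16)) = Add(204, -16) = 188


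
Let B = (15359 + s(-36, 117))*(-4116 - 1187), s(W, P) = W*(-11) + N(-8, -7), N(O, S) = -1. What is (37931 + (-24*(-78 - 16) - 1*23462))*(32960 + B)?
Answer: -1396713145950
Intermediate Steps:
s(W, P) = -1 - 11*W (s(W, P) = W*(-11) - 1 = -11*W - 1 = -1 - 11*W)
B = -83543462 (B = (15359 + (-1 - 11*(-36)))*(-4116 - 1187) = (15359 + (-1 + 396))*(-5303) = (15359 + 395)*(-5303) = 15754*(-5303) = -83543462)
(37931 + (-24*(-78 - 16) - 1*23462))*(32960 + B) = (37931 + (-24*(-78 - 16) - 1*23462))*(32960 - 83543462) = (37931 + (-24*(-94) - 23462))*(-83510502) = (37931 + (2256 - 23462))*(-83510502) = (37931 - 21206)*(-83510502) = 16725*(-83510502) = -1396713145950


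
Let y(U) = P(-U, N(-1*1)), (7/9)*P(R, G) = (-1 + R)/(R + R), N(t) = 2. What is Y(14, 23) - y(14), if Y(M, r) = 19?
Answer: 3589/196 ≈ 18.311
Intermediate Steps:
P(R, G) = 9*(-1 + R)/(14*R) (P(R, G) = 9*((-1 + R)/(R + R))/7 = 9*((-1 + R)/((2*R)))/7 = 9*((-1 + R)*(1/(2*R)))/7 = 9*((-1 + R)/(2*R))/7 = 9*(-1 + R)/(14*R))
y(U) = -9*(-1 - U)/(14*U) (y(U) = 9*(-1 - U)/(14*((-U))) = 9*(-1/U)*(-1 - U)/14 = -9*(-1 - U)/(14*U))
Y(14, 23) - y(14) = 19 - 9*(1 + 14)/(14*14) = 19 - 9*15/(14*14) = 19 - 1*135/196 = 19 - 135/196 = 3589/196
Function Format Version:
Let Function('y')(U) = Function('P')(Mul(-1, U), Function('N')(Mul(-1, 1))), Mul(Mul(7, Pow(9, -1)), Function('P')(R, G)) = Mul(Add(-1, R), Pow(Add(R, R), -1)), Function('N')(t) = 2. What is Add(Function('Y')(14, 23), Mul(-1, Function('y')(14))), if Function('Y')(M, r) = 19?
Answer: Rational(3589, 196) ≈ 18.311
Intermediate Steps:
Function('P')(R, G) = Mul(Rational(9, 14), Pow(R, -1), Add(-1, R)) (Function('P')(R, G) = Mul(Rational(9, 7), Mul(Add(-1, R), Pow(Add(R, R), -1))) = Mul(Rational(9, 7), Mul(Add(-1, R), Pow(Mul(2, R), -1))) = Mul(Rational(9, 7), Mul(Add(-1, R), Mul(Rational(1, 2), Pow(R, -1)))) = Mul(Rational(9, 7), Mul(Rational(1, 2), Pow(R, -1), Add(-1, R))) = Mul(Rational(9, 14), Pow(R, -1), Add(-1, R)))
Function('y')(U) = Mul(Rational(-9, 14), Pow(U, -1), Add(-1, Mul(-1, U))) (Function('y')(U) = Mul(Rational(9, 14), Pow(Mul(-1, U), -1), Add(-1, Mul(-1, U))) = Mul(Rational(9, 14), Mul(-1, Pow(U, -1)), Add(-1, Mul(-1, U))) = Mul(Rational(-9, 14), Pow(U, -1), Add(-1, Mul(-1, U))))
Add(Function('Y')(14, 23), Mul(-1, Function('y')(14))) = Add(19, Mul(-1, Mul(Rational(9, 14), Pow(14, -1), Add(1, 14)))) = Add(19, Mul(-1, Mul(Rational(9, 14), Rational(1, 14), 15))) = Add(19, Mul(-1, Rational(135, 196))) = Add(19, Rational(-135, 196)) = Rational(3589, 196)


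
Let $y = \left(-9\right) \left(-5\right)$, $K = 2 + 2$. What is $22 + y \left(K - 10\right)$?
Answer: $-248$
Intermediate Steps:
$K = 4$
$y = 45$
$22 + y \left(K - 10\right) = 22 + 45 \left(4 - 10\right) = 22 + 45 \left(-6\right) = 22 - 270 = -248$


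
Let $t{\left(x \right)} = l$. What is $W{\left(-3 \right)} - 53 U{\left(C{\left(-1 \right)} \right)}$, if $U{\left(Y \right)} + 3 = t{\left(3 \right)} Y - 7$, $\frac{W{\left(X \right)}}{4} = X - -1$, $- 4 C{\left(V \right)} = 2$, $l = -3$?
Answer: $\frac{885}{2} \approx 442.5$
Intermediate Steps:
$C{\left(V \right)} = - \frac{1}{2}$ ($C{\left(V \right)} = \left(- \frac{1}{4}\right) 2 = - \frac{1}{2}$)
$t{\left(x \right)} = -3$
$W{\left(X \right)} = 4 + 4 X$ ($W{\left(X \right)} = 4 \left(X - -1\right) = 4 \left(X + 1\right) = 4 \left(1 + X\right) = 4 + 4 X$)
$U{\left(Y \right)} = -10 - 3 Y$ ($U{\left(Y \right)} = -3 - \left(7 + 3 Y\right) = -10 - 3 Y$)
$W{\left(-3 \right)} - 53 U{\left(C{\left(-1 \right)} \right)} = \left(4 + 4 \left(-3\right)\right) - 53 \left(-10 - - \frac{3}{2}\right) = \left(4 - 12\right) - 53 \left(-10 + \frac{3}{2}\right) = -8 - - \frac{901}{2} = -8 + \frac{901}{2} = \frac{885}{2}$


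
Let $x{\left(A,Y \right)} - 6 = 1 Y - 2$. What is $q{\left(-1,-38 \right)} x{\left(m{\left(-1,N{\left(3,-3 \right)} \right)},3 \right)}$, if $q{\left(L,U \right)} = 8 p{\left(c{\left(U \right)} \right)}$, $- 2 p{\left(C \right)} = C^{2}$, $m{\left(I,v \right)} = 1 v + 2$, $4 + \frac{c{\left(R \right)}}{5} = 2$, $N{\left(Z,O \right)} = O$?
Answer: $-2800$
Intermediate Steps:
$c{\left(R \right)} = -10$ ($c{\left(R \right)} = -20 + 5 \cdot 2 = -20 + 10 = -10$)
$m{\left(I,v \right)} = 2 + v$ ($m{\left(I,v \right)} = v + 2 = 2 + v$)
$x{\left(A,Y \right)} = 4 + Y$ ($x{\left(A,Y \right)} = 6 + \left(1 Y - 2\right) = 6 + \left(Y - 2\right) = 6 + \left(-2 + Y\right) = 4 + Y$)
$p{\left(C \right)} = - \frac{C^{2}}{2}$
$q{\left(L,U \right)} = -400$ ($q{\left(L,U \right)} = 8 \left(- \frac{\left(-10\right)^{2}}{2}\right) = 8 \left(\left(- \frac{1}{2}\right) 100\right) = 8 \left(-50\right) = -400$)
$q{\left(-1,-38 \right)} x{\left(m{\left(-1,N{\left(3,-3 \right)} \right)},3 \right)} = - 400 \left(4 + 3\right) = \left(-400\right) 7 = -2800$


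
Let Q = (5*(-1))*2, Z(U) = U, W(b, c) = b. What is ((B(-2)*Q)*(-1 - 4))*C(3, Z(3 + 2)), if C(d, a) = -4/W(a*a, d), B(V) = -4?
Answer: 32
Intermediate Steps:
C(d, a) = -4/a²
Q = -10 (Q = -5*2 = -10)
((B(-2)*Q)*(-1 - 4))*C(3, Z(3 + 2)) = ((-4*(-10))*(-1 - 4))*(-4/(3 + 2)²) = (40*(-5))*(-4/5²) = -(-800)/25 = -200*(-4/25) = 32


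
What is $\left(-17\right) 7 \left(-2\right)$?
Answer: $238$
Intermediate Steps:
$\left(-17\right) 7 \left(-2\right) = \left(-119\right) \left(-2\right) = 238$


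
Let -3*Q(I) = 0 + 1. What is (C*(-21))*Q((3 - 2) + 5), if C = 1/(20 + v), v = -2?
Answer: 7/18 ≈ 0.38889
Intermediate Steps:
Q(I) = -⅓ (Q(I) = -(0 + 1)/3 = -⅓*1 = -⅓)
C = 1/18 (C = 1/(20 - 2) = 1/18 ≈ 0.055556)
(C*(-21))*Q((3 - 2) + 5) = ((1/18)*(-21))*(-⅓) = -7/6*(-⅓) = 7/18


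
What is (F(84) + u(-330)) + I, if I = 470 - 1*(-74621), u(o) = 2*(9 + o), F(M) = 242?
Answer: 74691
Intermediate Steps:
u(o) = 18 + 2*o
I = 75091 (I = 470 + 74621 = 75091)
(F(84) + u(-330)) + I = (242 + (18 + 2*(-330))) + 75091 = (242 + (18 - 660)) + 75091 = (242 - 642) + 75091 = -400 + 75091 = 74691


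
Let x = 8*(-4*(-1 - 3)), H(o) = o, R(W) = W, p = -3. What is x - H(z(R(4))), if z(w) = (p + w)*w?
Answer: 124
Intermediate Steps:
z(w) = w*(-3 + w) (z(w) = (-3 + w)*w = w*(-3 + w))
x = 128 (x = 8*(-4*(-4)) = 8*16 = 128)
x - H(z(R(4))) = 128 - 4*(-3 + 4) = 128 - 4 = 124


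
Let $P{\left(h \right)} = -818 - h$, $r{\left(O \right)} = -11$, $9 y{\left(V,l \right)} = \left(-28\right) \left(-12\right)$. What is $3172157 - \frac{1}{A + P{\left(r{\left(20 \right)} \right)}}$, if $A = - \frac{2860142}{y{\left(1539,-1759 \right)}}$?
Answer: $\frac{13752585318641}{4335405} \approx 3.1722 \cdot 10^{6}$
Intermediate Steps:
$y{\left(V,l \right)} = \frac{112}{3}$ ($y{\left(V,l \right)} = \frac{\left(-28\right) \left(-12\right)}{9} = \frac{1}{9} \cdot 336 = \frac{112}{3}$)
$A = - \frac{4290213}{56}$ ($A = - \frac{2860142}{\frac{112}{3}} = \left(-2860142\right) \frac{3}{112} = - \frac{4290213}{56} \approx -76611.0$)
$3172157 - \frac{1}{A + P{\left(r{\left(20 \right)} \right)}} = 3172157 - \frac{1}{- \frac{4290213}{56} - 807} = 3172157 - \frac{1}{- \frac{4335405}{56}} = 3172157 - - \frac{56}{4335405} = 3172157 + \frac{56}{4335405} = \frac{13752585318641}{4335405}$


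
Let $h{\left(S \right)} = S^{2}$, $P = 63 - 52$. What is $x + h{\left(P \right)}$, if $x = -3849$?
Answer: $-3728$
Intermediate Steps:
$P = 11$
$x + h{\left(P \right)} = -3849 + 11^{2} = -3849 + 121 = -3728$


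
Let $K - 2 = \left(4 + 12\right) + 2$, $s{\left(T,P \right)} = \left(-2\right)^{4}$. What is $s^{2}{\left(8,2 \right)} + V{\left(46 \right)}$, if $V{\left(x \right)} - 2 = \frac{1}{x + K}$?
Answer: $\frac{17029}{66} \approx 258.02$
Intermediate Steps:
$s{\left(T,P \right)} = 16$
$K = 20$ ($K = 2 + \left(\left(4 + 12\right) + 2\right) = 2 + \left(16 + 2\right) = 2 + 18 = 20$)
$V{\left(x \right)} = 2 + \frac{1}{20 + x}$ ($V{\left(x \right)} = 2 + \frac{1}{x + 20} = 2 + \frac{1}{20 + x}$)
$s^{2}{\left(8,2 \right)} + V{\left(46 \right)} = 16^{2} + \frac{41 + 2 \cdot 46}{20 + 46} = 256 + \frac{41 + 92}{66} = 256 + \frac{1}{66} \cdot 133 = 256 + \frac{133}{66} = \frac{17029}{66}$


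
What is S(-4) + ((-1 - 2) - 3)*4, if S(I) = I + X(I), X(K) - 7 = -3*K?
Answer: -9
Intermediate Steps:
X(K) = 7 - 3*K
S(I) = 7 - 2*I (S(I) = I + (7 - 3*I) = 7 - 2*I)
S(-4) + ((-1 - 2) - 3)*4 = (7 - 2*(-4)) + ((-1 - 2) - 3)*4 = (7 + 8) + (-3 - 3)*4 = 15 - 6*4 = 15 - 24 = -9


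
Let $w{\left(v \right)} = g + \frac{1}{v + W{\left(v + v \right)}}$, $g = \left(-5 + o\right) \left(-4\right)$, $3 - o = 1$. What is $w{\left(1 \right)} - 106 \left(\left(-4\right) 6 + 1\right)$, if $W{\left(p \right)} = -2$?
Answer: $2449$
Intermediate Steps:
$o = 2$ ($o = 3 - 1 = 2$)
$g = 12$ ($g = \left(-5 + 2\right) \left(-4\right) = \left(-3\right) \left(-4\right) = 12$)
$w{\left(v \right)} = 12 + \frac{1}{-2 + v}$ ($w{\left(v \right)} = 12 + \frac{1}{v - 2} = 12 + \frac{1}{-2 + v}$)
$w{\left(1 \right)} - 106 \left(\left(-4\right) 6 + 1\right) = \frac{-23 + 12 \cdot 1}{-2 + 1} - 106 \left(\left(-4\right) 6 + 1\right) = \frac{-23 + 12}{-1} - 106 \left(-24 + 1\right) = \left(-1\right) \left(-11\right) - -2438 = 11 + 2438 = 2449$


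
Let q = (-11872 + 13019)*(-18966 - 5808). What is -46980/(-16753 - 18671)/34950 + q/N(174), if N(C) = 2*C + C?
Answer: -3619412360597/66488880 ≈ -54436.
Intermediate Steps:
N(C) = 3*C
q = -28415778 (q = 1147*(-24774) = -28415778)
-46980/(-16753 - 18671)/34950 + q/N(174) = -46980/(-16753 - 18671)/34950 - 28415778/(3*174) = -46980/(-35424)*(1/34950) - 28415778/522 = -46980*(-1/35424)*(1/34950) - 28415778*1/522 = (435/328)*(1/34950) - 4735963/87 = 29/764240 - 4735963/87 = -3619412360597/66488880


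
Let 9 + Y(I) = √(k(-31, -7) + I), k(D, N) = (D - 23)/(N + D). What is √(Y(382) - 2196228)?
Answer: √(-792841557 + 19*√138415)/19 ≈ 1482.0*I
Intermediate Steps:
k(D, N) = (-23 + D)/(D + N)
Y(I) = -9 + √(27/19 + I) (Y(I) = -9 + √((-23 - 31)/(-31 - 7) + I) = -9 + √(-54/(-38) + I) = -9 + √(-1/38*(-54) + I) = -9 + √(27/19 + I))
√(Y(382) - 2196228) = √((-9 + √(513 + 361*382)/19) - 2196228) = √((-9 + √(513 + 137902)/19) - 2196228) = √((-9 + √138415/19) - 2196228) = √(-2196237 + √138415/19)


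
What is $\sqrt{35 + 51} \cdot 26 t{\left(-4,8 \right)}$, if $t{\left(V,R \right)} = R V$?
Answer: $- 832 \sqrt{86} \approx -7715.6$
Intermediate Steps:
$\sqrt{35 + 51} \cdot 26 t{\left(-4,8 \right)} = \sqrt{35 + 51} \cdot 26 \cdot 8 \left(-4\right) = \sqrt{86} \cdot 26 \left(-32\right) = 26 \sqrt{86} \left(-32\right) = - 832 \sqrt{86}$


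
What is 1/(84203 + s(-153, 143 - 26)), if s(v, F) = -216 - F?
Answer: 1/83870 ≈ 1.1923e-5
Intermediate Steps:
1/(84203 + s(-153, 143 - 26)) = 1/(84203 + (-216 - (143 - 26))) = 1/(84203 + (-216 - 1*117)) = 1/(84203 + (-216 - 117)) = 1/(84203 - 333) = 1/83870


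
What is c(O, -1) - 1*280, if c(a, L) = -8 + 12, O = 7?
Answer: -276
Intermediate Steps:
c(a, L) = 4
c(O, -1) - 1*280 = 4 - 1*280 = 4 - 280 = -276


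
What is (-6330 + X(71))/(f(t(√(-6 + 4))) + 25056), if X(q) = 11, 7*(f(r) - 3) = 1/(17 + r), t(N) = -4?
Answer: -575029/2280370 ≈ -0.25216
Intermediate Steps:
f(r) = 3 + 1/(7*(17 + r))
(-6330 + X(71))/(f(t(√(-6 + 4))) + 25056) = (-6330 + 11)/((358 + 21*(-4))/(7*(17 - 4)) + 25056) = -6319/((⅐)*(358 - 84)/13 + 25056) = -6319/((⅐)*(1/13)*274 + 25056) = -6319/(274/91 + 25056) = -6319/2280370/91 = -6319*91/2280370 = -575029/2280370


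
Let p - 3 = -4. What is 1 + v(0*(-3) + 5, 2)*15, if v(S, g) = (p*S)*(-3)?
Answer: 226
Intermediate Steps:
p = -1 (p = 3 - 4 = -1)
v(S, g) = 3*S (v(S, g) = -S*(-3) = 3*S)
1 + v(0*(-3) + 5, 2)*15 = 1 + (3*(0*(-3) + 5))*15 = 1 + (3*(0 + 5))*15 = 1 + (3*5)*15 = 1 + 15*15 = 1 + 225 = 226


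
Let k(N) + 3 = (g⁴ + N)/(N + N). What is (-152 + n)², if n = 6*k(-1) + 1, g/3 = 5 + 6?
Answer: 12658858769041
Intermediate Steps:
g = 33 (g = 3*(5 + 6) = 3*11 = 33)
k(N) = -3 + (1185921 + N)/(2*N) (k(N) = -3 + (33⁴ + N)/(N + N) = -3 + (1185921 + N)/((2*N)) = -3 + (1185921 + N)*(1/(2*N)) = -3 + (1185921 + N)/(2*N))
n = -3557777 (n = 6*((½)*(1185921 - 5*(-1))/(-1)) + 1 = 6*((½)*(-1)*(1185921 + 5)) + 1 = 6*((½)*(-1)*1185926) + 1 = 6*(-592963) + 1 = -3557778 + 1 = -3557777)
(-152 + n)² = (-152 - 3557777)² = (-3557929)² = 12658858769041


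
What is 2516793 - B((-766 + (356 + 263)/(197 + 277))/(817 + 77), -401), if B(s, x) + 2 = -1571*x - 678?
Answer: 1887502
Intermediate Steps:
B(s, x) = -680 - 1571*x (B(s, x) = -2 + (-1571*x - 678) = -2 + (-678 - 1571*x) = -680 - 1571*x)
2516793 - B((-766 + (356 + 263)/(197 + 277))/(817 + 77), -401) = 2516793 - (-680 - 1571*(-401)) = 2516793 - (-680 + 629971) = 2516793 - 1*629291 = 2516793 - 629291 = 1887502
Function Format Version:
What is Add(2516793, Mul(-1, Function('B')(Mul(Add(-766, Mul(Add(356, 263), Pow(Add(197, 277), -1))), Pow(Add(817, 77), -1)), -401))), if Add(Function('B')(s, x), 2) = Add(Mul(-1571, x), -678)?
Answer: 1887502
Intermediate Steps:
Function('B')(s, x) = Add(-680, Mul(-1571, x)) (Function('B')(s, x) = Add(-2, Add(Mul(-1571, x), -678)) = Add(-2, Add(-678, Mul(-1571, x))) = Add(-680, Mul(-1571, x)))
Add(2516793, Mul(-1, Function('B')(Mul(Add(-766, Mul(Add(356, 263), Pow(Add(197, 277), -1))), Pow(Add(817, 77), -1)), -401))) = Add(2516793, Mul(-1, Add(-680, Mul(-1571, -401)))) = Add(2516793, Mul(-1, Add(-680, 629971))) = Add(2516793, Mul(-1, 629291)) = Add(2516793, -629291) = 1887502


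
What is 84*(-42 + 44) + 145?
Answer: 313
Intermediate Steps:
84*(-42 + 44) + 145 = 84*2 + 145 = 168 + 145 = 313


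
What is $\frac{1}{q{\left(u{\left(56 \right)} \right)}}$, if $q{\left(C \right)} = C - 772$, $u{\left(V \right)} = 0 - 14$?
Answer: $- \frac{1}{786} \approx -0.0012723$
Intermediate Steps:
$u{\left(V \right)} = -14$
$q{\left(C \right)} = -772 + C$ ($q{\left(C \right)} = C - 772 = -772 + C$)
$\frac{1}{q{\left(u{\left(56 \right)} \right)}} = \frac{1}{-772 - 14} = \frac{1}{-786} = - \frac{1}{786}$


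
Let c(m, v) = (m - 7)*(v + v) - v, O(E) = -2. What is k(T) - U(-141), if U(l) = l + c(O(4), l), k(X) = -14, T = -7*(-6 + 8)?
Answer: -2552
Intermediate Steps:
T = -14 (T = -7*2 = -14)
c(m, v) = -v + 2*v*(-7 + m) (c(m, v) = (-7 + m)*(2*v) - v = 2*v*(-7 + m) - v = -v + 2*v*(-7 + m))
U(l) = -18*l (U(l) = l + l*(-15 + 2*(-2)) = l + l*(-15 - 4) = l + l*(-19) = l - 19*l = -18*l)
k(T) - U(-141) = -14 - (-18)*(-141) = -14 - 1*2538 = -14 - 2538 = -2552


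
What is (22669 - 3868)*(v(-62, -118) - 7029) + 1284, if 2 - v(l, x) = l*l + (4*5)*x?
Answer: -160014027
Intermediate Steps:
v(l, x) = 2 - l**2 - 20*x (v(l, x) = 2 - (l*l + (4*5)*x) = 2 - (l**2 + 20*x) = 2 + (-l**2 - 20*x) = 2 - l**2 - 20*x)
(22669 - 3868)*(v(-62, -118) - 7029) + 1284 = (22669 - 3868)*((2 - 1*(-62)**2 - 20*(-118)) - 7029) + 1284 = 18801*((2 - 1*3844 + 2360) - 7029) + 1284 = 18801*((2 - 3844 + 2360) - 7029) + 1284 = 18801*(-1482 - 7029) + 1284 = 18801*(-8511) + 1284 = -160015311 + 1284 = -160014027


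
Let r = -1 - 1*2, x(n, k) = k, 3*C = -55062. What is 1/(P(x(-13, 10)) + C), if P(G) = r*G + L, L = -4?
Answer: -1/18388 ≈ -5.4383e-5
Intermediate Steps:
C = -18354 (C = (1/3)*(-55062) = -18354)
r = -3 (r = -1 - 2 = -3)
P(G) = -4 - 3*G (P(G) = -3*G - 4 = -4 - 3*G)
1/(P(x(-13, 10)) + C) = 1/((-4 - 3*10) - 18354) = 1/((-4 - 30) - 18354) = 1/(-34 - 18354) = 1/(-18388) = -1/18388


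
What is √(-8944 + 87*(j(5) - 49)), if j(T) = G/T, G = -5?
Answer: 17*I*√46 ≈ 115.3*I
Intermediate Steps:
j(T) = -5/T
√(-8944 + 87*(j(5) - 49)) = √(-8944 + 87*(-5/5 - 49)) = √(-8944 + 87*(-5*⅕ - 49)) = √(-8944 + 87*(-1 - 49)) = √(-8944 + 87*(-50)) = √(-8944 - 4350) = √(-13294) = 17*I*√46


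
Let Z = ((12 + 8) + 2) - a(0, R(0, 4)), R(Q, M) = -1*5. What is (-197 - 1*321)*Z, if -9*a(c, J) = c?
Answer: -11396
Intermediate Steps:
R(Q, M) = -5
a(c, J) = -c/9
Z = 22 (Z = ((12 + 8) + 2) - (-1)*0/9 = (20 + 2) - 1*0 = 22 + 0 = 22)
(-197 - 1*321)*Z = (-197 - 1*321)*22 = (-197 - 321)*22 = -518*22 = -11396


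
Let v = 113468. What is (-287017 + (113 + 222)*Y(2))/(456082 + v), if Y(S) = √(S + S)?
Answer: -95449/189850 ≈ -0.50276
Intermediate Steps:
Y(S) = √2*√S (Y(S) = √(2*S) = √2*√S)
(-287017 + (113 + 222)*Y(2))/(456082 + v) = (-287017 + (113 + 222)*(√2*√2))/(456082 + 113468) = (-287017 + 335*2)/569550 = (-287017 + 670)*(1/569550) = -286347*1/569550 = -95449/189850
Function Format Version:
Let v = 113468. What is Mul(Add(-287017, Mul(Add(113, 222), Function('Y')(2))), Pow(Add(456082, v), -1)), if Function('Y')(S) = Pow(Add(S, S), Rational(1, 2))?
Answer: Rational(-95449, 189850) ≈ -0.50276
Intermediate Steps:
Function('Y')(S) = Mul(Pow(2, Rational(1, 2)), Pow(S, Rational(1, 2))) (Function('Y')(S) = Pow(Mul(2, S), Rational(1, 2)) = Mul(Pow(2, Rational(1, 2)), Pow(S, Rational(1, 2))))
Mul(Add(-287017, Mul(Add(113, 222), Function('Y')(2))), Pow(Add(456082, v), -1)) = Mul(Add(-287017, Mul(Add(113, 222), Mul(Pow(2, Rational(1, 2)), Pow(2, Rational(1, 2))))), Pow(Add(456082, 113468), -1)) = Mul(Add(-287017, Mul(335, 2)), Pow(569550, -1)) = Mul(Add(-287017, 670), Rational(1, 569550)) = Mul(-286347, Rational(1, 569550)) = Rational(-95449, 189850)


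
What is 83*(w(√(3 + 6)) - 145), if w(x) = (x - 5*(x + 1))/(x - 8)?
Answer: -58764/5 ≈ -11753.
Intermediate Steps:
w(x) = (-5 - 4*x)/(-8 + x) (w(x) = (x - 5*(1 + x))/(-8 + x) = (x + (-5 - 5*x))/(-8 + x) = (-5 - 4*x)/(-8 + x))
83*(w(√(3 + 6)) - 145) = 83*((-5 - 4*√(3 + 6))/(-8 + √(3 + 6)) - 145) = 83*((-5 - 4*√9)/(-8 + √9) - 145) = 83*((-5 - 4*3)/(-8 + 3) - 145) = 83*((-5 - 12)/(-5) - 145) = 83*(-⅕*(-17) - 145) = 83*(17/5 - 145) = 83*(-708/5) = -58764/5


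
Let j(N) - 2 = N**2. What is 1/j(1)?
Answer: 1/3 ≈ 0.33333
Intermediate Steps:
j(N) = 2 + N**2
1/j(1) = 1/(2 + 1**2) = 1/(2 + 1) = 1/3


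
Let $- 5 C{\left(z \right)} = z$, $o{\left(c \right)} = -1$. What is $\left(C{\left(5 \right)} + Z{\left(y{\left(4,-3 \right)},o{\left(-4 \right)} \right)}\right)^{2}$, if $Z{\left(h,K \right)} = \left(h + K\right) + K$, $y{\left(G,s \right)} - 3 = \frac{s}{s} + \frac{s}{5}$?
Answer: $\frac{4}{25} \approx 0.16$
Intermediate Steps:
$y{\left(G,s \right)} = 4 + \frac{s}{5}$ ($y{\left(G,s \right)} = 3 + \left(\frac{s}{s} + \frac{s}{5}\right) = 3 + \left(1 + s \frac{1}{5}\right) = 3 + \left(1 + \frac{s}{5}\right) = 4 + \frac{s}{5}$)
$Z{\left(h,K \right)} = h + 2 K$ ($Z{\left(h,K \right)} = \left(K + h\right) + K = h + 2 K$)
$C{\left(z \right)} = - \frac{z}{5}$
$\left(C{\left(5 \right)} + Z{\left(y{\left(4,-3 \right)},o{\left(-4 \right)} \right)}\right)^{2} = \left(\left(- \frac{1}{5}\right) 5 + \left(\left(4 + \frac{1}{5} \left(-3\right)\right) + 2 \left(-1\right)\right)\right)^{2} = \left(-1 + \left(\left(4 - \frac{3}{5}\right) - 2\right)\right)^{2} = \left(-1 + \left(\frac{17}{5} - 2\right)\right)^{2} = \left(-1 + \frac{7}{5}\right)^{2} = \left(\frac{2}{5}\right)^{2} = \frac{4}{25}$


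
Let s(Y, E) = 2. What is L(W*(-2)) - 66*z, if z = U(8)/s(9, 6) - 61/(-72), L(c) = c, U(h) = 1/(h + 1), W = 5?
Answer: -835/12 ≈ -69.583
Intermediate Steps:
U(h) = 1/(1 + h)
z = 65/72 (z = 1/((1 + 8)*2) - 61/(-72) = (1/2)/9 - 61*(-1/72) = (1/9)*(1/2) + 61/72 = 1/18 + 61/72 = 65/72 ≈ 0.90278)
L(W*(-2)) - 66*z = 5*(-2) - 66*65/72 = -10 - 715/12 = -835/12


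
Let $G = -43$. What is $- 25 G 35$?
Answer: $37625$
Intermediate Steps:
$- 25 G 35 = \left(-25\right) \left(-43\right) 35 = 1075 \cdot 35 = 37625$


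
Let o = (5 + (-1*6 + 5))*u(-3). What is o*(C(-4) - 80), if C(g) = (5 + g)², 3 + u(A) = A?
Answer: 1896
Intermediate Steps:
u(A) = -3 + A
o = -24 (o = (5 + (-1*6 + 5))*(-3 - 3) = (5 + (-6 + 5))*(-6) = (5 - 1)*(-6) = 4*(-6) = -24)
o*(C(-4) - 80) = -24*((5 - 4)² - 80) = -24*(1² - 80) = -24*(1 - 80) = -24*(-79) = 1896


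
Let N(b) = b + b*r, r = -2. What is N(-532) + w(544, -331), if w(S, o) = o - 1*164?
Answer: 37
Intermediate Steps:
N(b) = -b (N(b) = b + b*(-2) = b - 2*b = -b)
w(S, o) = -164 + o (w(S, o) = o - 164 = -164 + o)
N(-532) + w(544, -331) = -1*(-532) + (-164 - 331) = 532 - 495 = 37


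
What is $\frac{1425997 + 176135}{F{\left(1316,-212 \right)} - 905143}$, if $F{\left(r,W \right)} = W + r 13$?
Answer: $- \frac{1602132}{888247} \approx -1.8037$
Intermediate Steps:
$F{\left(r,W \right)} = W + 13 r$
$\frac{1425997 + 176135}{F{\left(1316,-212 \right)} - 905143} = \frac{1425997 + 176135}{\left(-212 + 13 \cdot 1316\right) - 905143} = \frac{1602132}{\left(-212 + 17108\right) - 905143} = \frac{1602132}{16896 - 905143} = \frac{1602132}{-888247} = 1602132 \left(- \frac{1}{888247}\right) = - \frac{1602132}{888247}$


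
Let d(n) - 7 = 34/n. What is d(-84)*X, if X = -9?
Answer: -831/14 ≈ -59.357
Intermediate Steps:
d(n) = 7 + 34/n
d(-84)*X = (7 + 34/(-84))*(-9) = (7 + 34*(-1/84))*(-9) = (7 - 17/42)*(-9) = (277/42)*(-9) = -831/14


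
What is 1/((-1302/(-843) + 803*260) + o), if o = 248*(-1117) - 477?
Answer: -281/19307919 ≈ -1.4554e-5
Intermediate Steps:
o = -277493 (o = -277016 - 477 = -277493)
1/((-1302/(-843) + 803*260) + o) = 1/((-1302/(-843) + 803*260) - 277493) = 1/((-1302*(-1/843) + 208780) - 277493) = 1/((434/281 + 208780) - 277493) = 1/(58667614/281 - 277493) = 1/(-19307919/281) = -281/19307919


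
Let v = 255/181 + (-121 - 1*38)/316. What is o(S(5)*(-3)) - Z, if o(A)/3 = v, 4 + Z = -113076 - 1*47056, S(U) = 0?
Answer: 9159294059/57196 ≈ 1.6014e+5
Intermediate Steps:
v = 51801/57196 (v = 255*(1/181) + (-121 - 38)*(1/316) = 255/181 - 159*1/316 = 255/181 - 159/316 = 51801/57196 ≈ 0.90567)
Z = -160136 (Z = -4 + (-113076 - 1*47056) = -4 + (-113076 - 47056) = -4 - 160132 = -160136)
o(A) = 155403/57196 (o(A) = 3*(51801/57196) = 155403/57196)
o(S(5)*(-3)) - Z = 155403/57196 - 1*(-160136) = 155403/57196 + 160136 = 9159294059/57196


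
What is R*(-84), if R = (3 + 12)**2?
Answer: -18900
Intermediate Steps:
R = 225 (R = 15**2 = 225)
R*(-84) = 225*(-84) = -18900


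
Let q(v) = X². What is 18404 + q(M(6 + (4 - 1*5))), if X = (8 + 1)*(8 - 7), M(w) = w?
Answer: 18485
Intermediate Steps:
X = 9 (X = 9*1 = 9)
q(v) = 81 (q(v) = 9² = 81)
18404 + q(M(6 + (4 - 1*5))) = 18404 + 81 = 18485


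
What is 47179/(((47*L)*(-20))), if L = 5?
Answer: -47179/4700 ≈ -10.038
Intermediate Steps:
47179/(((47*L)*(-20))) = 47179/(((47*5)*(-20))) = 47179/((235*(-20))) = 47179/(-4700) = 47179*(-1/4700) = -47179/4700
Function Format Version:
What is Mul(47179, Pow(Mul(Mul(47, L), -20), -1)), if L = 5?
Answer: Rational(-47179, 4700) ≈ -10.038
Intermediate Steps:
Mul(47179, Pow(Mul(Mul(47, L), -20), -1)) = Mul(47179, Pow(Mul(Mul(47, 5), -20), -1)) = Mul(47179, Pow(Mul(235, -20), -1)) = Mul(47179, Pow(-4700, -1)) = Mul(47179, Rational(-1, 4700)) = Rational(-47179, 4700)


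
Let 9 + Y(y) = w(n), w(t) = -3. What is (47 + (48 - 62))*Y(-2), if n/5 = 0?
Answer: -396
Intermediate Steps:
n = 0 (n = 5*0 = 0)
Y(y) = -12 (Y(y) = -9 - 3 = -12)
(47 + (48 - 62))*Y(-2) = (47 + (48 - 62))*(-12) = (47 - 14)*(-12) = 33*(-12) = -396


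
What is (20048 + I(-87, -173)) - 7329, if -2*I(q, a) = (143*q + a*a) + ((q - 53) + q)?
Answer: 8177/2 ≈ 4088.5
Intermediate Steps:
I(q, a) = 53/2 - 145*q/2 - a²/2 (I(q, a) = -((143*q + a*a) + ((q - 53) + q))/2 = -((143*q + a²) + ((-53 + q) + q))/2 = -((a² + 143*q) + (-53 + 2*q))/2 = -(-53 + a² + 145*q)/2 = 53/2 - 145*q/2 - a²/2)
(20048 + I(-87, -173)) - 7329 = (20048 + (53/2 - 145/2*(-87) - ½*(-173)²)) - 7329 = (20048 + (53/2 + 12615/2 - ½*29929)) - 7329 = (20048 + (53/2 + 12615/2 - 29929/2)) - 7329 = (20048 - 17261/2) - 7329 = 22835/2 - 7329 = 8177/2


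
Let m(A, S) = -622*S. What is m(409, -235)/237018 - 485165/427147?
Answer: -26278380490/50620763823 ≈ -0.51912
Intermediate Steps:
m(409, -235)/237018 - 485165/427147 = -622*(-235)/237018 - 485165/427147 = 146170*(1/237018) - 485165*1/427147 = 73085/118509 - 485165/427147 = -26278380490/50620763823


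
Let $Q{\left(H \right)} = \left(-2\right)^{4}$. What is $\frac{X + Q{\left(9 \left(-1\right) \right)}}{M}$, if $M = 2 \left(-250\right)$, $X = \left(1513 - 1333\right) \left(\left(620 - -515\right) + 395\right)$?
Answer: $- \frac{68854}{125} \approx -550.83$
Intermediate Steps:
$Q{\left(H \right)} = 16$
$X = 275400$ ($X = 180 \left(\left(620 + 515\right) + 395\right) = 180 \left(1135 + 395\right) = 180 \cdot 1530 = 275400$)
$M = -500$
$\frac{X + Q{\left(9 \left(-1\right) \right)}}{M} = \frac{275400 + 16}{-500} = 275416 \left(- \frac{1}{500}\right) = - \frac{68854}{125}$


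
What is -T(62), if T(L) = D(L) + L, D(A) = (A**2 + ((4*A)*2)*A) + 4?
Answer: -34662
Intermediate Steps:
D(A) = 4 + 9*A**2 (D(A) = (A**2 + (8*A)*A) + 4 = (A**2 + 8*A**2) + 4 = 9*A**2 + 4 = 4 + 9*A**2)
T(L) = 4 + L + 9*L**2 (T(L) = (4 + 9*L**2) + L = 4 + L + 9*L**2)
-T(62) = -(4 + 62 + 9*62**2) = -(4 + 62 + 9*3844) = -(4 + 62 + 34596) = -1*34662 = -34662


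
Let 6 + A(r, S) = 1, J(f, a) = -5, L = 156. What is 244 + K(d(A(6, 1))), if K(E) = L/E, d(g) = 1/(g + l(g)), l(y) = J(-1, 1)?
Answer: -1316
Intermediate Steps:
A(r, S) = -5 (A(r, S) = -6 + 1 = -5)
l(y) = -5
d(g) = 1/(-5 + g) (d(g) = 1/(g - 5) = 1/(-5 + g))
K(E) = 156/E
244 + K(d(A(6, 1))) = 244 + 156/(1/(-5 - 5)) = 244 + 156/(1/(-10)) = 244 + 156/(-⅒) = 244 + 156*(-10) = 244 - 1560 = -1316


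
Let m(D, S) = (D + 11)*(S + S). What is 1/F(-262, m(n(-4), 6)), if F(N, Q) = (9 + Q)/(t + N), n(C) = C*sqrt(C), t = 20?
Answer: -11374/9699 - 7744*I/9699 ≈ -1.1727 - 0.79843*I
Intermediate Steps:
n(C) = C**(3/2)
m(D, S) = 2*S*(11 + D) (m(D, S) = (11 + D)*(2*S) = 2*S*(11 + D))
F(N, Q) = (9 + Q)/(20 + N)
1/F(-262, m(n(-4), 6)) = 1/((9 + 2*6*(11 + (-4)**(3/2)))/(20 - 262)) = 1/((9 + 2*6*(11 - 8*I))/(-242)) = 1/(-(9 + (132 - 96*I))/242) = 1/(-(141 - 96*I)/242) = 1/(-141/242 + 48*I/121) = 58564*(-141/242 - 48*I/121)/29097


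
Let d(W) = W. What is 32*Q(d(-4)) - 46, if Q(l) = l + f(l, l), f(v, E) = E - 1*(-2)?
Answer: -238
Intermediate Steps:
f(v, E) = 2 + E (f(v, E) = E + 2 = 2 + E)
Q(l) = 2 + 2*l (Q(l) = l + (2 + l) = 2 + 2*l)
32*Q(d(-4)) - 46 = 32*(2 + 2*(-4)) - 46 = 32*(2 - 8) - 46 = 32*(-6) - 46 = -192 - 46 = -238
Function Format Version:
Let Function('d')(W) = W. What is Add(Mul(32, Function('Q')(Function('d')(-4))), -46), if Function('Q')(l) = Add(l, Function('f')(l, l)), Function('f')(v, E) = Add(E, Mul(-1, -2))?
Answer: -238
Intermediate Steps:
Function('f')(v, E) = Add(2, E) (Function('f')(v, E) = Add(E, 2) = Add(2, E))
Function('Q')(l) = Add(2, Mul(2, l)) (Function('Q')(l) = Add(l, Add(2, l)) = Add(2, Mul(2, l)))
Add(Mul(32, Function('Q')(Function('d')(-4))), -46) = Add(Mul(32, Add(2, Mul(2, -4))), -46) = Add(Mul(32, Add(2, -8)), -46) = Add(Mul(32, -6), -46) = Add(-192, -46) = -238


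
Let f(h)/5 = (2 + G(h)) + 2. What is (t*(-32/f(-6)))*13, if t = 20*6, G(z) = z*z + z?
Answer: -4992/17 ≈ -293.65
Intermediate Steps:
G(z) = z + z² (G(z) = z² + z = z + z²)
t = 120
f(h) = 20 + 5*h*(1 + h) (f(h) = 5*((2 + h*(1 + h)) + 2) = 5*(4 + h*(1 + h)) = 20 + 5*h*(1 + h))
(t*(-32/f(-6)))*13 = (120*(-32/(20 + 5*(-6)*(1 - 6))))*13 = (120*(-32/(20 + 5*(-6)*(-5))))*13 = (120*(-32/(20 + 150)))*13 = (120*(-32/170))*13 = (120*(-32*1/170))*13 = (120*(-16/85))*13 = -384/17*13 = -4992/17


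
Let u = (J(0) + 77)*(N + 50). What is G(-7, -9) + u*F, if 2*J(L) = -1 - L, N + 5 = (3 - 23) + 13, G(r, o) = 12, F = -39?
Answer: -113361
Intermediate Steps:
N = -12 (N = -5 + ((3 - 23) + 13) = -5 + (-20 + 13) = -5 - 7 = -12)
J(L) = -½ - L/2 (J(L) = (-1 - L)/2 = -½ - L/2)
u = 2907 (u = ((-½ - ½*0) + 77)*(-12 + 50) = ((-½ + 0) + 77)*38 = (-½ + 77)*38 = (153/2)*38 = 2907)
G(-7, -9) + u*F = 12 + 2907*(-39) = 12 - 113373 = -113361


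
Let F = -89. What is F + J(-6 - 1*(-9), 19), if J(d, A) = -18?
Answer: -107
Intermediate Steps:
F + J(-6 - 1*(-9), 19) = -89 - 18 = -107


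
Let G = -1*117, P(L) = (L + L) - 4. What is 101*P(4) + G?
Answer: 287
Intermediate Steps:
P(L) = -4 + 2*L (P(L) = 2*L - 4 = -4 + 2*L)
G = -117
101*P(4) + G = 101*(-4 + 2*4) - 117 = 101*(-4 + 8) - 117 = 101*4 - 117 = 404 - 117 = 287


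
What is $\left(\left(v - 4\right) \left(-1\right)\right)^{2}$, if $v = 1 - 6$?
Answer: $81$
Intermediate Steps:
$v = -5$ ($v = 1 - 6 = -5$)
$\left(\left(v - 4\right) \left(-1\right)\right)^{2} = \left(\left(-5 - 4\right) \left(-1\right)\right)^{2} = \left(\left(-9\right) \left(-1\right)\right)^{2} = 9^{2} = 81$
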